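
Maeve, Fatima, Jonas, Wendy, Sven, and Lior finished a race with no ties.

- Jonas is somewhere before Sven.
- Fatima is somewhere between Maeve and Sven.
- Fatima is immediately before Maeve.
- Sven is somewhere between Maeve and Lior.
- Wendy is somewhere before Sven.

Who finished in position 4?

Sven

With clues 1–3, Jonas is ruled out for place 4.
With clues 1–4, Lior and Maeve are ruled out for place 4.
With clues 1–5, Fatima and Wendy are ruled out for place 4.
So place 4 is Sven.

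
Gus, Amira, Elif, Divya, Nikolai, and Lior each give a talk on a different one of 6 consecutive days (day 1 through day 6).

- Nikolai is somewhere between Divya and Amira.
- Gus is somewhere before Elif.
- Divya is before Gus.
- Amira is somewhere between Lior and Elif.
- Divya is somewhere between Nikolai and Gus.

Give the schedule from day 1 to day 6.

From clue 1: Nikolai is in {2,3,4,5}.
From clues 1–3: Gus is in {2,3,4,5}.
From clues 1–4: Amira is in {2,4,5}.
From clues 1–5: Lior → day 1, Amira → day 2, Nikolai → day 3, Divya → day 4, Gus → day 5, Elif → day 6.

Lior, Amira, Nikolai, Divya, Gus, Elif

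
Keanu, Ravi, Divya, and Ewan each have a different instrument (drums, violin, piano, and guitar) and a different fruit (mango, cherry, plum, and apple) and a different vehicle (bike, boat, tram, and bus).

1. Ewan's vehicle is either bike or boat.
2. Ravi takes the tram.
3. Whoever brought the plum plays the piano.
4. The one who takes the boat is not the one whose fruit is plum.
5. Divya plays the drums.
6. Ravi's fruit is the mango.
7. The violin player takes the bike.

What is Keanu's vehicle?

bus

With clues 1–2, tram is impossible for Keanu's vehicle.
With clues 1–7, bike and boat are impossible for Keanu's vehicle.
That leaves bus.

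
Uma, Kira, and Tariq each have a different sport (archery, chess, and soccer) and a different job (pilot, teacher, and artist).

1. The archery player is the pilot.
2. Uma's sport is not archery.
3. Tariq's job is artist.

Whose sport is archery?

Kira

With clues 1–2, Uma is impossible for the one with sport archery.
With clues 1–3, Tariq is impossible for the one with sport archery.
That leaves Kira.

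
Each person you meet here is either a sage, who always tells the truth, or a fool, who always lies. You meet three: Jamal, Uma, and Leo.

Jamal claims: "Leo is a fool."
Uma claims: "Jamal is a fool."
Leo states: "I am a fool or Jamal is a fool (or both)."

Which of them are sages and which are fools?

Jamal: fool, Uma: sage, Leo: sage

Consider Jamal. Suppose Jamal is a sage.
Then whichever role Leo has, Leo's statement has the wrong truth value — contradiction.
So Jamal is a fool.
With that fixed, Uma's statement is true, so Uma is a sage.
With that fixed, Leo's statement is true, so Leo is a sage.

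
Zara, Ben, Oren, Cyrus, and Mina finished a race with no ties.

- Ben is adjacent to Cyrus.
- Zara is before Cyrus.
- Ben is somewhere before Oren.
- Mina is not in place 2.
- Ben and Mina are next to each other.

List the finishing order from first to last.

Zara, Cyrus, Ben, Mina, Oren

From clues 1–2: Zara is in {1,2,3}.
From clues 1–3: Zara is in {1,2}.
From clues 1–5: Zara → place 1, Cyrus → place 2, Ben → place 3, Mina → place 4, Oren → place 5.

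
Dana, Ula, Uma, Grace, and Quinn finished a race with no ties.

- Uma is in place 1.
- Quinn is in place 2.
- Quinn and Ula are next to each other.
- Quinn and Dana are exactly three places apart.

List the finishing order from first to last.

Uma, Quinn, Ula, Grace, Dana

From clue 1: Uma → place 1.
From clues 1–2: Quinn → place 2.
From clues 1–3: Ula → place 3.
From clues 1–4: Grace → place 4, Dana → place 5.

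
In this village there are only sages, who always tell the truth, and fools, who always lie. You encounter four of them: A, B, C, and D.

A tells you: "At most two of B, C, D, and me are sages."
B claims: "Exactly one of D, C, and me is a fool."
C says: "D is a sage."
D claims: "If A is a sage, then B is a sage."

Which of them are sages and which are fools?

A: sage, B: fool, C: fool, D: fool

Consider A. Suppose A is a fool.
Then no assignment of the remaining roles makes every statement match its speaker's type — contradiction.
So A is a sage.
Consider B. Suppose B is a sage.
Then no assignment of the remaining roles makes every statement match its speaker's type — contradiction.
So B is a fool.
With that fixed, D's statement is false, so D is a fool.
With that fixed, C's statement is false, so C is a fool.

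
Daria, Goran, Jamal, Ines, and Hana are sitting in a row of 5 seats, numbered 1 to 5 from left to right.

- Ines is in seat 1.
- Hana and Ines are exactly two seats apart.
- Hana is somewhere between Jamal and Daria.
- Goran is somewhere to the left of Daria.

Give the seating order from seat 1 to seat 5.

From clue 1: Ines → seat 1.
From clues 1–2: Hana → seat 3.
From clues 1–3: Goran is in {4,5}.
From clues 1–4: Jamal → seat 2, Goran → seat 4, Daria → seat 5.

Ines, Jamal, Hana, Goran, Daria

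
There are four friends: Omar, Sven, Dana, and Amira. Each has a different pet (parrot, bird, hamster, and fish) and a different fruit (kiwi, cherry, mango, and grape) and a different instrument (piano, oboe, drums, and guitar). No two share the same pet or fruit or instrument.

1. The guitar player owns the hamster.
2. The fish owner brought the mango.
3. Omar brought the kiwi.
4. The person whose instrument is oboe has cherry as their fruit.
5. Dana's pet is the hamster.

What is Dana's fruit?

grape

With clues 1–3, kiwi is impossible for Dana's fruit.
With clues 1–5, cherry and mango are impossible for Dana's fruit.
That leaves grape.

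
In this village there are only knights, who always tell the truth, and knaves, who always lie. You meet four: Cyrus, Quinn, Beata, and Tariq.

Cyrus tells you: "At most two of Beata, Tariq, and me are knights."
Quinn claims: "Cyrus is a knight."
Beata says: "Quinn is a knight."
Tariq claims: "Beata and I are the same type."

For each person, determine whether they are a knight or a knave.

Cyrus: knight, Quinn: knight, Beata: knight, Tariq: knave

Consider Cyrus. Suppose Cyrus is a knave.
Then Cyrus's own statement would have to be false, but it can't be — contradiction.
So Cyrus is a knight.
With that fixed, Quinn's statement is true, so Quinn is a knight.
With that fixed, Beata's statement is true, so Beata is a knight.
Consider Tariq. Suppose Tariq is a knight.
Then Cyrus's statement comes out false, contradicting Cyrus being a knight.
So Tariq is a knave.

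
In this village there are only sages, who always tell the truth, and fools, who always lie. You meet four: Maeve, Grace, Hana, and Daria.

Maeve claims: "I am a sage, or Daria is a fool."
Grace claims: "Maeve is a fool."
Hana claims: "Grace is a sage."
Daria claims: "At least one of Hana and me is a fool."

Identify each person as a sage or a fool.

Maeve: sage, Grace: fool, Hana: fool, Daria: sage

Consider Maeve. Suppose Maeve is a fool.
Then no assignment of the remaining roles makes every statement match its speaker's type — contradiction.
So Maeve is a sage.
With that fixed, Grace's statement is false, so Grace is a fool.
With that fixed, Hana's statement is false, so Hana is a fool.
With that fixed, Daria's statement is true, so Daria is a sage.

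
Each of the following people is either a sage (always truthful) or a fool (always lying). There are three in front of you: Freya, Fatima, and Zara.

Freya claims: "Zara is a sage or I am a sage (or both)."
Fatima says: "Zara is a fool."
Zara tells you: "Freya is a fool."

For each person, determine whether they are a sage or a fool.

Freya: sage, Fatima: sage, Zara: fool

Consider Freya. Suppose Freya is a fool.
Then no assignment of the remaining roles makes every statement match its speaker's type — contradiction.
So Freya is a sage.
With that fixed, Zara's statement is false, so Zara is a fool.
With that fixed, Fatima's statement is true, so Fatima is a sage.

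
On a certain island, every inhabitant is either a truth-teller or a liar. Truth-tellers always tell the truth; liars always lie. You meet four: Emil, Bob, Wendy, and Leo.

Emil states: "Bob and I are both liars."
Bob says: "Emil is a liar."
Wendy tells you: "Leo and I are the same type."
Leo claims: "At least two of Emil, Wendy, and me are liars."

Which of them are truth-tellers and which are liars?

Consider Emil. Suppose Emil is a truth-teller.
Then Emil's own statement would have to be true, but it can't be — contradiction.
So Emil is a liar.
With that fixed, Bob's statement is true, so Bob is a truth-teller.
Consider Wendy. Suppose Wendy is a truth-teller.
Then whichever role Leo has, Leo's statement has the wrong truth value — contradiction.
So Wendy is a liar.
With that fixed, Leo's statement is true, so Leo is a truth-teller.

Emil: liar, Bob: truth-teller, Wendy: liar, Leo: truth-teller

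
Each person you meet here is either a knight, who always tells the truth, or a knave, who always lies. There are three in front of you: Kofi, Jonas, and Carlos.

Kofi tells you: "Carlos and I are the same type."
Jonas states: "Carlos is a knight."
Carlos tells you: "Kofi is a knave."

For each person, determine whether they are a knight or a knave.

Kofi: knave, Jonas: knight, Carlos: knight

Consider Kofi. Suppose Kofi is a knight.
Then no assignment of the remaining roles makes every statement match its speaker's type — contradiction.
So Kofi is a knave.
With that fixed, Carlos's statement is true, so Carlos is a knight.
With that fixed, Jonas's statement is true, so Jonas is a knight.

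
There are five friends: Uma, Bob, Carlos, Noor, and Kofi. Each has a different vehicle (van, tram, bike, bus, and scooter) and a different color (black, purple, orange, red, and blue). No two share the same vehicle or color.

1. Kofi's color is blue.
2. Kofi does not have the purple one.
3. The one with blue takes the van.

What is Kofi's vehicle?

van

With clues 1–3, bike, bus, scooter, and tram are impossible for Kofi's vehicle.
That leaves van.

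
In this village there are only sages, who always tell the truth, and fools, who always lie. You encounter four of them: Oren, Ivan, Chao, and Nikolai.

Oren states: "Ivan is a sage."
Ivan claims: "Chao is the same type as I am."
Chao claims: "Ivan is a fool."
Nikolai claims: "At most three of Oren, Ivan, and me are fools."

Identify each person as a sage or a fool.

Oren: fool, Ivan: fool, Chao: sage, Nikolai: sage

Regardless of anyone's role, Nikolai's statement is true, so Nikolai is a sage.
Consider Oren. Suppose Oren is a sage.
Then no assignment of the remaining roles makes every statement match its speaker's type — contradiction.
So Oren is a fool.
Consider Ivan. Suppose Ivan is a sage.
Then Oren's statement comes out true, contradicting Oren being a fool.
So Ivan is a fool.
With that fixed, Chao's statement is true, so Chao is a sage.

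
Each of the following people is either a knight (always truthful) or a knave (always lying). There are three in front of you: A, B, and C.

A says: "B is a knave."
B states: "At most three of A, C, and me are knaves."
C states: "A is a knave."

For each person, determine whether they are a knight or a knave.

A: knave, B: knight, C: knight

Regardless of anyone's role, B's statement is true, so B is a knight.
With that fixed, A's statement is false, so A is a knave.
With that fixed, C's statement is true, so C is a knight.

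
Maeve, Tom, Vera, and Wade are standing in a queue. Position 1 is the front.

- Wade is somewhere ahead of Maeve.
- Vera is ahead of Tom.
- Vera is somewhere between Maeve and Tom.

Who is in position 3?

Vera

With clues 1–3, Maeve, Tom, and Wade are ruled out for position 3.
So position 3 is Vera.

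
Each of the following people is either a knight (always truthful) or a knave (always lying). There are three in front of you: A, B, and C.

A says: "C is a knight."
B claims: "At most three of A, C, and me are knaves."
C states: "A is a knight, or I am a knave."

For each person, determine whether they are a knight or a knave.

Regardless of anyone's role, B's statement is true, so B is a knight.
Consider A. Suppose A is a knave.
Then whichever role C has, C's statement has the wrong truth value — contradiction.
So A is a knight.
With that fixed, C's statement is true, so C is a knight.

A: knight, B: knight, C: knight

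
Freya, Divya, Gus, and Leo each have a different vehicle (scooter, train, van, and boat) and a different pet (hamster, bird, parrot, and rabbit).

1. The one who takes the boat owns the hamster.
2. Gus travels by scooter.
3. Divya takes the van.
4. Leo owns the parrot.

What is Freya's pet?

hamster

With clues 1–4, bird, parrot, and rabbit are impossible for Freya's pet.
That leaves hamster.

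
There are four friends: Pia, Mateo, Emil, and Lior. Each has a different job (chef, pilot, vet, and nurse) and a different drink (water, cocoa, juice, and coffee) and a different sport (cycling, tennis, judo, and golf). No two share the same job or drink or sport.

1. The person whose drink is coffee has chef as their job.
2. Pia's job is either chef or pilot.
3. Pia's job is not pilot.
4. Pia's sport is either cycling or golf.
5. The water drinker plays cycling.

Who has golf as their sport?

Pia

With clues 1–5, Emil, Lior, and Mateo are impossible for the one with sport golf.
That leaves Pia.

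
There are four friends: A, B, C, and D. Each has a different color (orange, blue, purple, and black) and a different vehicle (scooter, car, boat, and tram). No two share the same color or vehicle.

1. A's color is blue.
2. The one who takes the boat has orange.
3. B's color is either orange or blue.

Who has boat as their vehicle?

B

With clues 1–2, A is impossible for the one with vehicle boat.
With clues 1–3, C and D are impossible for the one with vehicle boat.
That leaves B.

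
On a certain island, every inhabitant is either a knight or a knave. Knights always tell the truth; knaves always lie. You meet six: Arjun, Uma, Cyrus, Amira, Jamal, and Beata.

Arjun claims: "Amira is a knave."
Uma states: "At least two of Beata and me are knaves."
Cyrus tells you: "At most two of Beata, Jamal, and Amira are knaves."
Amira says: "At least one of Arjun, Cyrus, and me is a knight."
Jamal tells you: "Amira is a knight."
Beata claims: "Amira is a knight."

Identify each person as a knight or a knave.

Arjun: knave, Uma: knave, Cyrus: knight, Amira: knight, Jamal: knight, Beata: knight

Consider Arjun. Suppose Arjun is a knight.
Then no assignment of the remaining roles makes every statement match its speaker's type — contradiction.
So Arjun is a knave.
Consider Uma. Suppose Uma is a knight.
Then Uma's own statement would have to be true, but it can't be — contradiction.
So Uma is a knave.
Consider Cyrus. Suppose Cyrus is a knave.
Then no assignment of the remaining roles makes every statement match its speaker's type — contradiction.
So Cyrus is a knight.
With that fixed, Amira's statement is true, so Amira is a knight.
With that fixed, Jamal's statement is true, so Jamal is a knight.
With that fixed, Beata's statement is true, so Beata is a knight.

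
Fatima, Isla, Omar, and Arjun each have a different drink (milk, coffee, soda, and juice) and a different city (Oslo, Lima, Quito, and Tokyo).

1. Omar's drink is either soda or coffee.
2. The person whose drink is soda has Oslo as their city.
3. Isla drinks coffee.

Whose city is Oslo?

With clues 1–3, Arjun, Fatima, and Isla are impossible for the one with city Oslo.
That leaves Omar.

Omar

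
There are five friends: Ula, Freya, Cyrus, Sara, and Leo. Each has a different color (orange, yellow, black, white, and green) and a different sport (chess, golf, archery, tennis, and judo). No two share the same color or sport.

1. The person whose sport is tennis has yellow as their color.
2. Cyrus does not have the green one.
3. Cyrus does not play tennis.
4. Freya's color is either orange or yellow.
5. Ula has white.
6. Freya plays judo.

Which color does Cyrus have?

black

With clues 1–2, green is impossible for Cyrus's color.
With clues 1–3, yellow is impossible for Cyrus's color.
With clues 1–5, white is impossible for Cyrus's color.
With clues 1–6, orange is impossible for Cyrus's color.
That leaves black.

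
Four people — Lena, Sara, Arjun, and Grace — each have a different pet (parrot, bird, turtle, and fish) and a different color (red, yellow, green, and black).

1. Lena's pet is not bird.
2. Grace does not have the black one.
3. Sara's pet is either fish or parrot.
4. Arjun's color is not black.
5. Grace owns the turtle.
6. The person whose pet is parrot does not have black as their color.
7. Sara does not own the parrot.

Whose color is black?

Sara

With clues 1–2, Grace is impossible for the one with color black.
With clues 1–4, Arjun is impossible for the one with color black.
With clues 1–7, Lena is impossible for the one with color black.
That leaves Sara.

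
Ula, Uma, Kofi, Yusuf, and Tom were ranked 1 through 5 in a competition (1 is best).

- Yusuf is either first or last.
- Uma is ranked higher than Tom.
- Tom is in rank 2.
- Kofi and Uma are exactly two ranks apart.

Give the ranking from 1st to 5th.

Uma, Tom, Kofi, Ula, Yusuf

From clue 1: Yusuf is in {1,5}.
From clues 1–3: Uma → rank 1, Tom → rank 2, Yusuf → rank 5.
From clues 1–4: Kofi → rank 3, Ula → rank 4.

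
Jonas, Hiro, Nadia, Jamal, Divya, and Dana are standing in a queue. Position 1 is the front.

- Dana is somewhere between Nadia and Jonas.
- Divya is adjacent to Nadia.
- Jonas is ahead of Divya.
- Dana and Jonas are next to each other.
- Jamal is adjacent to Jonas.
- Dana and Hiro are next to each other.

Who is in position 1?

With clue 1, Dana is ruled out for position 1.
With clues 1–3, Divya and Nadia are ruled out for position 1.
With clues 1–5, Jonas is ruled out for position 1.
With clues 1–6, Hiro is ruled out for position 1.
So position 1 is Jamal.

Jamal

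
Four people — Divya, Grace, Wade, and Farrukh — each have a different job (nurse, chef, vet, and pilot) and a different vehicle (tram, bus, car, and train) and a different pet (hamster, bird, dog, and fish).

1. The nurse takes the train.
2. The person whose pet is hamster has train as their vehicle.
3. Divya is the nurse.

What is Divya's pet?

With clues 1–3, bird, dog, and fish are impossible for Divya's pet.
That leaves hamster.

hamster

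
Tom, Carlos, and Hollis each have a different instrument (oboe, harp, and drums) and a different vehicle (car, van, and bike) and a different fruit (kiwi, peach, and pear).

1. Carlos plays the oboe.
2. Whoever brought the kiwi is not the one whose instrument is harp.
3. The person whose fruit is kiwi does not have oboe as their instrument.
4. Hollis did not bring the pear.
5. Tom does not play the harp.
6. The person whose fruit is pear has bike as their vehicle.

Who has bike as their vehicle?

With clues 1–6, Hollis and Tom are impossible for the one with vehicle bike.
That leaves Carlos.

Carlos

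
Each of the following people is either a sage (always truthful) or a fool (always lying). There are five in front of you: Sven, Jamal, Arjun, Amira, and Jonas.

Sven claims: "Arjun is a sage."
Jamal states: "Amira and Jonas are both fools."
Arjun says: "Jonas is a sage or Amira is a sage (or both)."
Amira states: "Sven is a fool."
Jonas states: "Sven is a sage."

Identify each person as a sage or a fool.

Sven: sage, Jamal: fool, Arjun: sage, Amira: fool, Jonas: sage

Consider Sven. Suppose Sven is a fool.
Then no assignment of the remaining roles makes every statement match its speaker's type — contradiction.
So Sven is a sage.
With that fixed, Amira's statement is false, so Amira is a fool.
With that fixed, Jonas's statement is true, so Jonas is a sage.
With that fixed, Jamal's statement is false, so Jamal is a fool.
With that fixed, Arjun's statement is true, so Arjun is a sage.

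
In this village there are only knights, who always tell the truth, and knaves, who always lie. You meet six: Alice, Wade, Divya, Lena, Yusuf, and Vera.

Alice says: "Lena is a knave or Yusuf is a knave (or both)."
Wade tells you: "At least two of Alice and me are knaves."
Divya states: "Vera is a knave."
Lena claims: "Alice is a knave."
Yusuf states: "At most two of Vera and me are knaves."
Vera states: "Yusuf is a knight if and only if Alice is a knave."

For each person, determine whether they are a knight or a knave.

Regardless of anyone's role, Yusuf's statement is true, so Yusuf is a knight.
Consider Alice. Suppose Alice is a knave.
Then whichever role Wade has, Wade's statement has the wrong truth value — contradiction.
So Alice is a knight.
With that fixed, Wade's statement is false, so Wade is a knave.
With that fixed, Lena's statement is false, so Lena is a knave.
With that fixed, Vera's statement is false, so Vera is a knave.
With that fixed, Divya's statement is true, so Divya is a knight.

Alice: knight, Wade: knave, Divya: knight, Lena: knave, Yusuf: knight, Vera: knave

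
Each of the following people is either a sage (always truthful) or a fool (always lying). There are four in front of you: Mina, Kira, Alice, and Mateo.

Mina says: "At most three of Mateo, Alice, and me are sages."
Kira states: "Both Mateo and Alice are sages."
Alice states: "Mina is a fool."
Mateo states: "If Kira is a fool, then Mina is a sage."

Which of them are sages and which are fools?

Mina: sage, Kira: fool, Alice: fool, Mateo: sage

Regardless of anyone's role, Mina's statement is true, so Mina is a sage.
With that fixed, Alice's statement is false, so Alice is a fool.
With that fixed, Mateo's statement is true, so Mateo is a sage.
With that fixed, Kira's statement is false, so Kira is a fool.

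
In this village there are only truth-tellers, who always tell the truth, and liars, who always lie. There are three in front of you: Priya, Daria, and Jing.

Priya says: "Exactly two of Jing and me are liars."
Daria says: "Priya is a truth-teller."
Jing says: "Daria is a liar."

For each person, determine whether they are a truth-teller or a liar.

Priya: liar, Daria: liar, Jing: truth-teller

Consider Priya. Suppose Priya is a truth-teller.
Then Priya's own statement would have to be true, but it can't be — contradiction.
So Priya is a liar.
With that fixed, Daria's statement is false, so Daria is a liar.
With that fixed, Jing's statement is true, so Jing is a truth-teller.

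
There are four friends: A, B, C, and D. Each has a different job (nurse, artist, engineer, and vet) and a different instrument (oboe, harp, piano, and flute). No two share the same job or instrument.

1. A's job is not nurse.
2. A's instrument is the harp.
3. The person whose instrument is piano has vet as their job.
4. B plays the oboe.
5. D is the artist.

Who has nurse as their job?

B

Clue 1 rules out A for the one with job nurse.
With clues 1–5, C and D are impossible for the one with job nurse.
That leaves B.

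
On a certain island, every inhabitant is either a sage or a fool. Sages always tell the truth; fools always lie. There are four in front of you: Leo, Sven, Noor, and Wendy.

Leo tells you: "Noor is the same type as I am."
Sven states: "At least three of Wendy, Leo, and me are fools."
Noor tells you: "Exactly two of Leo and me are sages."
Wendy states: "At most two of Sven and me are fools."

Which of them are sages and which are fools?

Leo: sage, Sven: fool, Noor: sage, Wendy: sage

Regardless of anyone's role, Wendy's statement is true, so Wendy is a sage.
With that fixed, Sven's statement is false, so Sven is a fool.
Consider Leo. Suppose Leo is a fool.
Then no assignment of the remaining roles makes every statement match its speaker's type — contradiction.
So Leo is a sage.
Consider Noor. Suppose Noor is a fool.
Then Leo's statement comes out false, contradicting Leo being a sage.
So Noor is a sage.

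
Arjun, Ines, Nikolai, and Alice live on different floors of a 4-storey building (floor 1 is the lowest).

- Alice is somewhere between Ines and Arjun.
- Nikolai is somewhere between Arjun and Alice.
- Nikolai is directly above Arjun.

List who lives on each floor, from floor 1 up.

Arjun, Nikolai, Alice, Ines

From clue 1: Alice is in {2,3}.
From clues 1–2: Arjun is in {1,4}.
From clues 1–3: Arjun → floor 1, Nikolai → floor 2, Alice → floor 3, Ines → floor 4.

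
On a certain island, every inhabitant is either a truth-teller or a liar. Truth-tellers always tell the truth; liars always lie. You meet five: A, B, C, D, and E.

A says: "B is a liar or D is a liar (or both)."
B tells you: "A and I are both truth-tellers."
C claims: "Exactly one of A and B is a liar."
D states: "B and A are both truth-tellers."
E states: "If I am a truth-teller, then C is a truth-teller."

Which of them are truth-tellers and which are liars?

A: truth-teller, B: liar, C: truth-teller, D: liar, E: truth-teller

Consider A. Suppose A is a liar.
Then no assignment of the remaining roles makes every statement match its speaker's type — contradiction.
So A is a truth-teller.
Consider B. Suppose B is a truth-teller.
Then no assignment of the remaining roles makes every statement match its speaker's type — contradiction.
So B is a liar.
With that fixed, C's statement is true, so C is a truth-teller.
With that fixed, D's statement is false, so D is a liar.
With that fixed, E's statement is true, so E is a truth-teller.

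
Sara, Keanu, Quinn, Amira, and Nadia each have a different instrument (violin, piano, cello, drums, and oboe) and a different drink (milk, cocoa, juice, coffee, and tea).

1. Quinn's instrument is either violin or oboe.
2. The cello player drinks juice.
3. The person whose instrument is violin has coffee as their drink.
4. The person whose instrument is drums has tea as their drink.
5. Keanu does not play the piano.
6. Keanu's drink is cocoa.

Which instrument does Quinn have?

Clue 1 rules out cello, drums, and piano for Quinn's instrument.
With clues 1–6, oboe is impossible for Quinn's instrument.
That leaves violin.

violin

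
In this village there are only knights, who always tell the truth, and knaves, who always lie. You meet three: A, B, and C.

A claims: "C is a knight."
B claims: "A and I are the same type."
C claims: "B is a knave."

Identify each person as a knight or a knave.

Consider A. Suppose A is a knave.
Then whichever role B has, B's statement has the wrong truth value — contradiction.
So A is a knight.
Consider B. Suppose B is a knight.
Then no assignment of the remaining roles makes every statement match its speaker's type — contradiction.
So B is a knave.
With that fixed, C's statement is true, so C is a knight.

A: knight, B: knave, C: knight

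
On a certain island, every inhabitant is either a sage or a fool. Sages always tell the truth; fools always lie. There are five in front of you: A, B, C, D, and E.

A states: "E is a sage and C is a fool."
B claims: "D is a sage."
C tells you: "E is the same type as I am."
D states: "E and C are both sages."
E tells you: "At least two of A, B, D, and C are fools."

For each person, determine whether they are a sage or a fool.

A: sage, B: fool, C: fool, D: fool, E: sage

Consider A. Suppose A is a fool.
Then no assignment of the remaining roles makes every statement match its speaker's type — contradiction.
So A is a sage.
Consider B. Suppose B is a sage.
Then no assignment of the remaining roles makes every statement match its speaker's type — contradiction.
So B is a fool.
Consider C. Suppose C is a sage.
Then A's statement comes out false, contradicting A being a sage.
So C is a fool.
With that fixed, D's statement is false, so D is a fool.
With that fixed, E's statement is true, so E is a sage.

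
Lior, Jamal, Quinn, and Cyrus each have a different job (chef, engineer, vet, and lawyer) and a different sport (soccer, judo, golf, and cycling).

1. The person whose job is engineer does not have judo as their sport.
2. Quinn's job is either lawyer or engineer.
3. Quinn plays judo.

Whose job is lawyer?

Quinn

With clues 1–3, Cyrus, Jamal, and Lior are impossible for the one with job lawyer.
That leaves Quinn.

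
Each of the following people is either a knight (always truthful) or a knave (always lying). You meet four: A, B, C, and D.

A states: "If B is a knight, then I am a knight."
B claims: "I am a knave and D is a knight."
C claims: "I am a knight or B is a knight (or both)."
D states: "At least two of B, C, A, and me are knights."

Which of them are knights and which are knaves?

Consider A. Suppose A is a knave.
Then no assignment of the remaining roles makes every statement match its speaker's type — contradiction.
So A is a knight.
Consider B. Suppose B is a knight.
Then B's own statement would have to be true, but it can't be — contradiction.
So B is a knave.
Consider C. Suppose C is a knight.
Then no assignment of the remaining roles makes every statement match its speaker's type — contradiction.
So C is a knave.
Consider D. Suppose D is a knight.
Then B's statement comes out true, contradicting B being a knave.
So D is a knave.

A: knight, B: knave, C: knave, D: knave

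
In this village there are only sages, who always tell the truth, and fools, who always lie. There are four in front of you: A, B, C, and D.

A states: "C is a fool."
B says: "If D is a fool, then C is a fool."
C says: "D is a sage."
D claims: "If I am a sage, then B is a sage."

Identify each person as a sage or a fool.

A: fool, B: sage, C: sage, D: sage

Consider A. Suppose A is a sage.
Then no assignment of the remaining roles makes every statement match its speaker's type — contradiction.
So A is a fool.
Consider B. Suppose B is a fool.
Then whichever role D has, D's statement has the wrong truth value — contradiction.
So B is a sage.
With that fixed, D's statement is true, so D is a sage.
With that fixed, C's statement is true, so C is a sage.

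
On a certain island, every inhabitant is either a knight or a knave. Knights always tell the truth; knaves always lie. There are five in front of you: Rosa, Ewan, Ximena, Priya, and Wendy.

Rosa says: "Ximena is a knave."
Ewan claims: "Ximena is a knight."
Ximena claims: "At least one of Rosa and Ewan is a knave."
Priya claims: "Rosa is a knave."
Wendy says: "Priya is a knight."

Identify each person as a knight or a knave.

Consider Rosa. Suppose Rosa is a knight.
Then no assignment of the remaining roles makes every statement match its speaker's type — contradiction.
So Rosa is a knave.
With that fixed, Ximena's statement is true, so Ximena is a knight.
With that fixed, Priya's statement is true, so Priya is a knight.
With that fixed, Wendy's statement is true, so Wendy is a knight.
With that fixed, Ewan's statement is true, so Ewan is a knight.

Rosa: knave, Ewan: knight, Ximena: knight, Priya: knight, Wendy: knight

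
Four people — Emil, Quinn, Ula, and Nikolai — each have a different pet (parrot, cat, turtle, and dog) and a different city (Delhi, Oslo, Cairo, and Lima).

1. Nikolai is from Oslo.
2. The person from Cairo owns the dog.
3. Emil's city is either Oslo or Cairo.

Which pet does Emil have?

dog

With clues 1–3, cat, parrot, and turtle are impossible for Emil's pet.
That leaves dog.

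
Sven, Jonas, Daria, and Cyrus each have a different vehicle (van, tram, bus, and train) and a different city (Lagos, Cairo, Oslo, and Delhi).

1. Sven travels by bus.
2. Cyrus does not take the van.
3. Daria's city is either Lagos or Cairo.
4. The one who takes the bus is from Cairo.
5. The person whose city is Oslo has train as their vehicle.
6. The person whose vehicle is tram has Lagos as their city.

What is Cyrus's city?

Oslo

With clues 1–4, Cairo and Lagos are impossible for Cyrus's city.
With clues 1–6, Delhi is impossible for Cyrus's city.
That leaves Oslo.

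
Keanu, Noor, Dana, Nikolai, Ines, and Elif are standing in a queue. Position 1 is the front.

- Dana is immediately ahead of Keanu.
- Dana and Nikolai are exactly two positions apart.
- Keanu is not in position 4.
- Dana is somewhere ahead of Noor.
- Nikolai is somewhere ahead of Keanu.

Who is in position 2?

Nikolai

With clues 1–4, Elif, Ines, and Noor are ruled out for position 2.
With clues 1–5, Dana and Keanu are ruled out for position 2.
So position 2 is Nikolai.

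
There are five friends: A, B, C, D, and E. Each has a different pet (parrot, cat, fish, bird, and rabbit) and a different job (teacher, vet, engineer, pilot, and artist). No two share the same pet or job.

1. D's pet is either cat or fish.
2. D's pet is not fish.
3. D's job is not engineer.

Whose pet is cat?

D

With clues 1–2, A, B, C, and E are impossible for the one with pet cat.
That leaves D.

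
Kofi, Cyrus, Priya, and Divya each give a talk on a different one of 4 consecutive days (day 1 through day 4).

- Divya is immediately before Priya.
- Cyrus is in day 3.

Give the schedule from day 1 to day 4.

From clue 1: Priya is in {2,3,4}.
From clues 1–2: Divya → day 1, Priya → day 2, Cyrus → day 3, Kofi → day 4.

Divya, Priya, Cyrus, Kofi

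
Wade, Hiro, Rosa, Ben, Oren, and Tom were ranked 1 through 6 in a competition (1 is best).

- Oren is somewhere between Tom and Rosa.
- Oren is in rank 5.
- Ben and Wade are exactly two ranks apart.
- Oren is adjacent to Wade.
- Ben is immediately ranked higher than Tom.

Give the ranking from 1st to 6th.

Hiro, Ben, Tom, Wade, Oren, Rosa

From clue 1: Oren is in {2,3,4,5}.
From clues 1–2: Oren → rank 5.
From clues 1–3: Wade is in {1,2,3,4}.
From clues 1–4: Ben → rank 2, Wade → rank 4.
From clues 1–5: Hiro → rank 1, Tom → rank 3, Rosa → rank 6.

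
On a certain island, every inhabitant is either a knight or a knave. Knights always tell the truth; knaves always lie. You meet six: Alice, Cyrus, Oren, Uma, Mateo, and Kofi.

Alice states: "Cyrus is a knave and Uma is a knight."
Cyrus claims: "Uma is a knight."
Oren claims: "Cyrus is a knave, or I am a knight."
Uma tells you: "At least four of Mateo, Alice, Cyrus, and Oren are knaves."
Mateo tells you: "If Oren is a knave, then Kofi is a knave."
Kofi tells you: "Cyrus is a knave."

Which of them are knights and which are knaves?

Alice: knave, Cyrus: knave, Oren: knight, Uma: knave, Mateo: knight, Kofi: knight

Consider Alice. Suppose Alice is a knight.
Then no assignment of the remaining roles makes every statement match its speaker's type — contradiction.
So Alice is a knave.
Consider Cyrus. Suppose Cyrus is a knight.
Then no assignment of the remaining roles makes every statement match its speaker's type — contradiction.
So Cyrus is a knave.
With that fixed, Oren's statement is true, so Oren is a knight.
With that fixed, Uma's statement is false, so Uma is a knave.
With that fixed, Mateo's statement is true, so Mateo is a knight.
With that fixed, Kofi's statement is true, so Kofi is a knight.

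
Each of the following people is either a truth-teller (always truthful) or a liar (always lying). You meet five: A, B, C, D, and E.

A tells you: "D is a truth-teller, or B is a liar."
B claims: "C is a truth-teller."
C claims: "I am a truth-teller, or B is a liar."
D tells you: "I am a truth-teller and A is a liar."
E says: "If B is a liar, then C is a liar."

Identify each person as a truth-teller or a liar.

Consider A. Suppose A is a truth-teller.
Then no assignment of the remaining roles makes every statement match its speaker's type — contradiction.
So A is a liar.
Consider B. Suppose B is a liar.
Then A's statement comes out true, contradicting A being a liar.
So B is a truth-teller.
With that fixed, E's statement is true, so E is a truth-teller.
Consider C. Suppose C is a liar.
Then B's statement comes out false, contradicting B being a truth-teller.
So C is a truth-teller.
Consider D. Suppose D is a truth-teller.
Then A's statement comes out true, contradicting A being a liar.
So D is a liar.

A: liar, B: truth-teller, C: truth-teller, D: liar, E: truth-teller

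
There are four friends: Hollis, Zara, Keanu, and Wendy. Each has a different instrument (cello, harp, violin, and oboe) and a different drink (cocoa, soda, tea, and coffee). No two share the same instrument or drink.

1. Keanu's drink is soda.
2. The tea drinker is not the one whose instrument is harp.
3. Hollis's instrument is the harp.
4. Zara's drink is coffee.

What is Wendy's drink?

tea

Clue 1 rules out soda for Wendy's drink.
With clues 1–4, cocoa and coffee are impossible for Wendy's drink.
That leaves tea.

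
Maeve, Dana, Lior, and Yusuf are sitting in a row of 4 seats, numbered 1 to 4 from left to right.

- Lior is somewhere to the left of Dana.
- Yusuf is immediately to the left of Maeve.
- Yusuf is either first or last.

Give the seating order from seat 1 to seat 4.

From clue 1: Dana is in {2,3,4}.
From clues 1–2: Dana is in {2,4}.
From clues 1–3: Yusuf → seat 1, Maeve → seat 2, Lior → seat 3, Dana → seat 4.

Yusuf, Maeve, Lior, Dana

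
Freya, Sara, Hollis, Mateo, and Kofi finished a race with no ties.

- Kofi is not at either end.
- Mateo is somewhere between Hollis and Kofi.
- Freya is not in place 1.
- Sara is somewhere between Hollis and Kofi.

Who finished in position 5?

With clue 1, Kofi is ruled out for place 5.
With clues 1–2, Mateo is ruled out for place 5.
With clues 1–4, Hollis and Sara are ruled out for place 5.
So place 5 is Freya.

Freya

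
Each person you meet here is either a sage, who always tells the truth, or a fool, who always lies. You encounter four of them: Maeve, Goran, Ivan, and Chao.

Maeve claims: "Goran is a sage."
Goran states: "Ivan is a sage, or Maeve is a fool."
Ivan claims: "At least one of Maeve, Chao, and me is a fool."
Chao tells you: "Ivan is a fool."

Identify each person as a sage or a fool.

Maeve: sage, Goran: sage, Ivan: sage, Chao: fool

Consider Maeve. Suppose Maeve is a fool.
Then no assignment of the remaining roles makes every statement match its speaker's type — contradiction.
So Maeve is a sage.
Consider Goran. Suppose Goran is a fool.
Then Maeve's statement comes out false, contradicting Maeve being a sage.
So Goran is a sage.
Consider Ivan. Suppose Ivan is a fool.
Then Goran's statement comes out false, contradicting Goran being a sage.
So Ivan is a sage.
With that fixed, Chao's statement is false, so Chao is a fool.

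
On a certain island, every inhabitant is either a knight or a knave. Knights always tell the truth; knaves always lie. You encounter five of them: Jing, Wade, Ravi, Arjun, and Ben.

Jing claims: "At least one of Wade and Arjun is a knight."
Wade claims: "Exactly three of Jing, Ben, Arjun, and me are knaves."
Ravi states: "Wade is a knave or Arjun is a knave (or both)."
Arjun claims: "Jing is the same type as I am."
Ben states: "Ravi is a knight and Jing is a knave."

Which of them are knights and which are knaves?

Jing: knight, Wade: knave, Ravi: knight, Arjun: knight, Ben: knave

Consider Jing. Suppose Jing is a knave.
Then whichever role Arjun has, Arjun's statement has the wrong truth value — contradiction.
So Jing is a knight.
With that fixed, Ben's statement is false, so Ben is a knave.
Consider Wade. Suppose Wade is a knight.
Then Wade's own statement would have to be true, but it can't be — contradiction.
So Wade is a knave.
With that fixed, Ravi's statement is true, so Ravi is a knight.
Consider Arjun. Suppose Arjun is a knave.
Then Jing's statement comes out false, contradicting Jing being a knight.
So Arjun is a knight.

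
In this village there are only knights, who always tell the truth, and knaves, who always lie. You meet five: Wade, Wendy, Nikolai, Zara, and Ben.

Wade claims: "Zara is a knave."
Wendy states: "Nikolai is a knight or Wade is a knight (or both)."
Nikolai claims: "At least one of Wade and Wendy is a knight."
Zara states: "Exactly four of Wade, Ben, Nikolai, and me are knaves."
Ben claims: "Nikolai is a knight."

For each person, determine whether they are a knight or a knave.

Consider Wade. Suppose Wade is a knave.
Then no assignment of the remaining roles makes every statement match its speaker's type — contradiction.
So Wade is a knight.
With that fixed, Wendy's statement is true, so Wendy is a knight.
With that fixed, Nikolai's statement is true, so Nikolai is a knight.
With that fixed, Zara's statement is false, so Zara is a knave.
With that fixed, Ben's statement is true, so Ben is a knight.

Wade: knight, Wendy: knight, Nikolai: knight, Zara: knave, Ben: knight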